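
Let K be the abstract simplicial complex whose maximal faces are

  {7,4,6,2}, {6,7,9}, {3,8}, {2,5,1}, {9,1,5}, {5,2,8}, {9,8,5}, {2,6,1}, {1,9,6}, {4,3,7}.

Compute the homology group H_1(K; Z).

H_1 = Z.

Order the vertices as 1 < 2 < 3 < 4 < 5 < 6 < 7 < 8 < 9. Listing each simplex with vertices in this order, K has dimension 3 with simplices:

  0-simplices (9): [1], [2], [3], [4], [5], [6], [7], [8], [9]
  1-simplices (20): [1,2], [1,5], [1,6], [1,9], [2,4], [2,5], [2,6], [2,7], [2,8], [3,4], [3,7], [3,8], [4,6], [4,7], [5,8], [5,9], [6,7], [6,9], [7,9], [8,9]
  2-simplices (12): [1,2,5], [1,2,6], [1,5,9], [1,6,9], [2,4,6], [2,4,7], [2,5,8], [2,6,7], [3,4,7], [4,6,7], [5,8,9], [6,7,9]
  3-simplices (1): [2,4,6,7]

Hence C_0 ≅ Z^9, C_1 ≅ Z^20, C_2 ≅ Z^12, C_3 ≅ Z^1.

The boundary map ∂_1: C_1 → C_0 is given by ∂[p,q] = [q] − [p].
This gives a 9×20 integer matrix of rank 8; reducing to Smith normal form yields diagonal entries (1,1,1,1,1,1,1,1).

Boundary ∂_2: C_2 → C_1 acts by ∂[p,q,r] = [q,r] − [p,r] + [p,q]. For instance
  ∂[1,2,6] = [2,6] − [1,6] + [1,2],
  ∂[2,4,7] = [4,7] − [2,7] + [2,4].
The 20×12 boundary matrix has rank 11 and Smith normal form diag(1,1,1,1,1,1,1,1,1,1,1).

The boundary map ∂_3: C_3 → C_2 sends each 3-simplex σ to the alternating sum Σ_i (−1)^i (σ with its i-th vertex removed). For instance
  ∂[2,4,6,7] = [4,6,7] − [2,6,7] + [2,4,7] − [2,4,6].
The resulting 12×1 matrix has rank 1, and its Smith normal form has invariant factors (1).

From H_k ≅ ker(∂_k) / im(∂_{k+1}) we obtain:

  H_1: rank ker ∂_1 − rank ∂_2 = (20 − 8) − 11 = 1, and the invariant factors of ∂_2 are all 1, so H_1 = Z.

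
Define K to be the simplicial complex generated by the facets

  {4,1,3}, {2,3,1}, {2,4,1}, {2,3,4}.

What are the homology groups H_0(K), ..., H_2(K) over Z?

H_0 ≅ Z,  H_1 = 0,  H_2 ≅ Z.

Take the total order 1 < 2 < 3 < 4 on the vertex set. Then K (dimension 2) consists of the simplices:

  0-simplices (4): [1], [2], [3], [4]
  1-simplices (6): [1,2], [1,3], [1,4], [2,3], [2,4], [3,4]
  2-simplices (4): [1,2,3], [1,2,4], [1,3,4], [2,3,4]

giving chain groups C_0 ≅ Z^4, C_1 ≅ Z^6, C_2 ≅ Z^4.

The boundary map ∂_1: C_1 → C_0 sends each edge [p,q] (with p < q) to q − p.
The 4×6 boundary matrix has rank 3 and Smith normal form diag(1,1,1).

Boundary ∂_2: C_2 → C_1 sends each 2-simplex [p,q,r] to [q,r] − [p,r] + [p,q]. For instance
  ∂[1,3,4] = [3,4] − [1,4] + [1,3],
  ∂[1,2,3] = [2,3] − [1,3] + [1,2].
As a 6×4 matrix over Z this has rank 3, with invariant factors (1,1,1).

Reading off H_k = ker ∂_k / im ∂_{k+1}:

  H_0: rank C_0 − rank ∂_1 = 4 − 3 = 1, and the invariant factors of ∂_1 are all 1, so H_0 ≅ Z.
  H_1: rank ker ∂_1 − rank ∂_2 = (6 − 3) − 3 = 0, and the invariant factors of ∂_2 are all 1, so H_1 ≅ 0.
  H_2: rank ker ∂_2 − rank ∂_3 = (4 − 3) − 0 = 1, and there is no ∂_3, so H_2 ≅ Z.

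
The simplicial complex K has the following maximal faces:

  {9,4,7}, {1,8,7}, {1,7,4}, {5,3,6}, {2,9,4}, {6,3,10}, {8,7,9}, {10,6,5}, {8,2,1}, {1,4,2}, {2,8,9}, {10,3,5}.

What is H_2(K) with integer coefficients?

We work with the vertex ordering 1 < 2 < 3 < 4 < 5 < 6 < 7 < 8 < 9 < 10. The simplices of K, each written with vertices in increasing order, are:

  0-simplices (10): [1], [2], [3], [4], [5], [6], [7], [8], [9], [10]
  1-simplices (18): [1,2], [1,4], [1,7], [1,8], [2,4], [2,8], [2,9], [3,5], [3,6], [3,10], [4,7], [4,9], [5,6], [5,10], [6,10], [7,8], [7,9], [8,9]
  2-simplices (12): [1,2,4], [1,2,8], [1,4,7], [1,7,8], [2,4,9], [2,8,9], [3,5,6], [3,5,10], [3,6,10], [4,7,9], [5,6,10], [7,8,9]

Hence C_0 ≅ Z^10, C_1 ≅ Z^18, C_2 ≅ Z^12.

The boundary map ∂_1: C_1 → C_0 maps an edge to its endpoints' difference, ∂[p,q] = q − p. For instance
  ∂[5,6] = [6] − [5].
This gives a 10×18 integer matrix of rank 8; reducing to Smith normal form yields diagonal entries (1,1,1,1,1,1,1,1).

The boundary map ∂_2: C_2 → C_1 maps a triangle to the signed sum of its edges. For instance
  ∂[3,5,10] = [5,10] − [3,10] + [3,5],
  ∂[1,2,8] = [2,8] − [1,8] + [1,2].
The resulting 18×12 matrix has rank 10, and its Smith normal form has invariant factors (1,1,1,1,1,1,1,1,1,1).

Now H_k = ker ∂_k / im ∂_{k+1}, so:

  H_2: rank ker ∂_2 − rank ∂_3 = (12 − 10) − 0 = 2, and there is no ∂_3, so H_2 ≅ Z^2.

H_2 = Z^2.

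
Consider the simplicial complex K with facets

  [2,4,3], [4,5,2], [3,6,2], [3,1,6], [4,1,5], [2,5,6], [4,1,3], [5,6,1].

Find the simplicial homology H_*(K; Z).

H_0 = Z,  H_1 = 0,  H_2 = Z.

Order the vertices as 1 < 2 < 3 < 4 < 5 < 6. Listing each simplex with vertices in this order, K has dimension 2 with simplices:

  0-simplices (6): [1], [2], [3], [4], [5], [6]
  1-simplices (12): [1,3], [1,4], [1,5], [1,6], [2,3], [2,4], [2,5], [2,6], [3,4], [3,6], [4,5], [5,6]
  2-simplices (8): [1,3,4], [1,3,6], [1,4,5], [1,5,6], [2,3,4], [2,3,6], [2,4,5], [2,5,6]

giving chain groups C_0 ≅ Z^6, C_1 ≅ Z^12, C_2 ≅ Z^8.

∂_1: C_1 → C_0 sends each edge [p,q] (with p < q) to q − p.
The 6×12 boundary matrix has rank 5 and Smith normal form diag(1,1,1,1,1).

∂_2: C_2 → C_1 maps a triangle to the signed sum of its edges. For instance
  ∂[2,3,6] = [3,6] − [2,6] + [2,3],
  ∂[1,4,5] = [4,5] − [1,5] + [1,4].
This gives a 12×8 integer matrix of rank 7; reducing to Smith normal form yields diagonal entries (1,1,1,1,1,1,1).

Reading off H_k = ker ∂_k / im ∂_{k+1}:

  H_0: rank C_0 − rank ∂_1 = 6 − 5 = 1, and the invariant factors of ∂_1 are all 1, so H_0 = Z.
  H_1: rank ker ∂_1 − rank ∂_2 = (12 − 5) − 7 = 0, and the invariant factors of ∂_2 are all 1, so H_1 = 0.
  H_2: rank ker ∂_2 − rank ∂_3 = (8 − 7) − 0 = 1, and there is no ∂_3, so H_2 = Z.

As a check, the Euler characteristic is 6 − 12 + 8 = 2, which agrees with 1 − 0 + 1 = 2.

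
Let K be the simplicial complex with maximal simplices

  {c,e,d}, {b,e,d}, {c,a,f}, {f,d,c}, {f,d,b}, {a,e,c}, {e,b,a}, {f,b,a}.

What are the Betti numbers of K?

b_0 = 1, b_1 = 0, b_2 = 1.

Order the vertices as a < b < c < d < e < f. Listing each simplex with vertices in this order, K has dimension 2 with simplices:

  0-simplices (6): a, b, c, d, e, f
  1-simplices (12): ab, ac, ae, af, bd, be, bf, cd, ce, cf, de, df
  2-simplices (8): abe, abf, ace, acf, bde, bdf, cde, cdf

Hence C_0 ≅ Z^6, C_1 ≅ Z^12, C_2 ≅ Z^8.

Boundary ∂_1: C_1 → C_0 sends each edge [p,q] (with p < q) to q − p. For instance
  ∂bf = f − b.
This gives a 6×12 integer matrix of rank 5; reducing to Smith normal form yields diagonal entries (1,1,1,1,1).

The boundary map ∂_2: C_2 → C_1 acts by ∂[p,q,r] = [q,r] − [p,r] + [p,q]. For instance
  ∂cdf = df − cf + cd,
  ∂abe = be − ae + ab.
The resulting 12×8 matrix has rank 7, and its Smith normal form has invariant factors (1,1,1,1,1,1,1).

From H_k ≅ ker(∂_k) / im(∂_{k+1}) we obtain:

  H_0: rank C_0 − rank ∂_1 = 6 − 5 = 1, and the invariant factors of ∂_1 are all 1, so H_0 = Z.
  H_1: rank ker ∂_1 − rank ∂_2 = (12 − 5) − 7 = 0, and the invariant factors of ∂_2 are all 1, so H_1 = 0.
  H_2: rank ker ∂_2 − rank ∂_3 = (8 − 7) − 0 = 1, and there is no ∂_3, so H_2 = Z.

(K is a triangulation of the 2-sphere S^2.)

Hence the Betti numbers are b_0 = 1, b_1 = 0, b_2 = 1.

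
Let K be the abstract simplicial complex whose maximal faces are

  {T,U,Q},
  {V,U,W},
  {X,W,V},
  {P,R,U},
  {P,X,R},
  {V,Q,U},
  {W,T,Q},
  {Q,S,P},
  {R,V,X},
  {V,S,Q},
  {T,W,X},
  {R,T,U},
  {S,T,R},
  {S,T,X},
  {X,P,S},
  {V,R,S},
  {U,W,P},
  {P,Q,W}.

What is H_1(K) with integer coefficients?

We work with the vertex ordering P < Q < R < S < T < U < V < W < X. The simplices of K, each written with vertices in increasing order, are:

  0-simplices (9): P, Q, R, S, T, U, V, W, X
  1-simplices (27): PQ, PR, PS, PU, PW, PX, QS, QT, QU, QV, QW, RS, RT, RU, RV, RX, ST, SV, SX, TU, TW, TX, UV, UW, VW, VX, WX
  2-simplices (18): PQS, PQW, PRU, PRX, PSX, PUW, QSV, QTU, QTW, QUV, RST, RSV, RTU, RVX, STX, TWX, UVW, VWX

giving chain groups C_0 ≅ Z^9, C_1 ≅ Z^27, C_2 ≅ Z^18.

The boundary map ∂_1: C_1 → C_0 sends each edge [p,q] (with p < q) to q − p. For instance
  ∂PS = S − P.
The 9×27 boundary matrix has rank 8 and Smith normal form diag(1,1,1,1,1,1,1,1).

∂_2: C_2 → C_1 sends each 2-simplex [p,q,r] to [q,r] − [p,r] + [p,q]. For instance
  ∂PSX = SX − PX + PS,
  ∂QUV = UV − QV + QU.
The 27×18 boundary matrix has rank 18 and Smith normal form diag(1,1,1,1,1,1,1,1,1,1,1,1,1,1,1,1,1,2).

Reading off H_k = ker ∂_k / im ∂_{k+1}:

  H_1: rank ker ∂_1 − rank ∂_2 = (27 − 8) − 18 = 1, and ∂_2 has invariant factor 2 > 1, so H_1 ≅ Z ⊕ Z/2Z.

H_1 ≅ Z ⊕ Z/2Z.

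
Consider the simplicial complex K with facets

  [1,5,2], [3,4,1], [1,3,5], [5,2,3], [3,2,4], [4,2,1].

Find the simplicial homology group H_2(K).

Fix the vertex order 1 < 2 < 3 < 4 < 5 and write every simplex with vertices in increasing order. Then dim K = 2 and the simplices of K are:

  0-simplices (5): [1], [2], [3], [4], [5]
  1-simplices (9): [1,2], [1,3], [1,4], [1,5], [2,3], [2,4], [2,5], [3,4], [3,5]
  2-simplices (6): [1,2,4], [1,2,5], [1,3,4], [1,3,5], [2,3,4], [2,3,5]

giving chain groups C_0 ≅ Z^5, C_1 ≅ Z^9, C_2 ≅ Z^6.

The boundary map ∂_1: C_1 → C_0 sends each edge [p,q] (with p < q) to q − p. For instance
  ∂[2,5] = [5] − [2].
The resulting 5×9 matrix has rank 4, and its Smith normal form has invariant factors (1,1,1,1).

The boundary map ∂_2: C_2 → C_1 acts by ∂[p,q,r] = [q,r] − [p,r] + [p,q]. For instance
  ∂[1,2,4] = [2,4] − [1,4] + [1,2],
  ∂[2,3,5] = [3,5] − [2,5] + [2,3].
This gives a 9×6 integer matrix of rank 5; reducing to Smith normal form yields diagonal entries (1,1,1,1,1).

Reading off H_k = ker ∂_k / im ∂_{k+1}:

  H_2: rank ker ∂_2 − rank ∂_3 = (6 − 5) − 0 = 1, and there is no ∂_3, so H_2 ≅ Z.

H_2 ≅ Z.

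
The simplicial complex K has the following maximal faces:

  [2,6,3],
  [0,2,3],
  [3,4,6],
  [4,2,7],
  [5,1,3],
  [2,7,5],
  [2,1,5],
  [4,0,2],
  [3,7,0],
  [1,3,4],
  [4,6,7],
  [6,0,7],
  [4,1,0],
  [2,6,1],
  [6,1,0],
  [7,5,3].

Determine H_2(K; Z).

H_2 ≅ Z.

Fix the vertex order 0 < 1 < 2 < 3 < 4 < 5 < 6 < 7 and write every simplex with vertices in increasing order. Then dim K = 2 and the simplices of K are:

  0-simplices (8): [0], [1], [2], [3], [4], [5], [6], [7]
  1-simplices (24): (24 of them)
  2-simplices (16): [0,1,4], [0,1,6], [0,2,3], [0,2,4], [0,3,7], [0,6,7], [1,2,5], [1,2,6], [1,3,4], [1,3,5], [2,3,6], [2,4,7], [2,5,7], [3,4,6], [3,5,7], [4,6,7]

so the chain groups are C_0 ≅ Z^8, C_1 ≅ Z^24, C_2 ≅ Z^16.

Boundary ∂_1: C_1 → C_0 is given by ∂[p,q] = [q] − [p]. For instance
  ∂[0,7] = [7] − [0].
The 8×24 boundary matrix has rank 7 and Smith normal form diag(1,1,1,1,1,1,1).

Boundary ∂_2: C_2 → C_1 maps a triangle to the signed sum of its edges. For instance
  ∂[1,3,5] = [3,5] − [1,5] + [1,3],
  ∂[1,2,6] = [2,6] − [1,6] + [1,2].
This gives a 24×16 integer matrix of rank 15; reducing to Smith normal form yields diagonal entries (1,1,1,1,1,1,1,1,1,1,1,1,1,1,1).

Reading off H_k = ker ∂_k / im ∂_{k+1}:

  H_2: rank ker ∂_2 − rank ∂_3 = (16 − 15) − 0 = 1, and there is no ∂_3, so H_2 ≅ Z.

(K is a triangulation of the torus T^2.)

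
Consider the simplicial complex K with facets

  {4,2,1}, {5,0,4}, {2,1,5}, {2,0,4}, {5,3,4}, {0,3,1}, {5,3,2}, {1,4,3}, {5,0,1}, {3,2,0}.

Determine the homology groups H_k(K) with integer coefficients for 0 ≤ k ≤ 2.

Take the total order 0 < 1 < 2 < 3 < 4 < 5 on the vertex set. Then K (dimension 2) consists of the simplices:

  0-simplices (6): [0], [1], [2], [3], [4], [5]
  1-simplices (15): [0,1], [0,2], [0,3], [0,4], [0,5], [1,2], [1,3], [1,4], [1,5], [2,3], [2,4], [2,5], [3,4], [3,5], [4,5]
  2-simplices (10): [0,1,3], [0,1,5], [0,2,3], [0,2,4], [0,4,5], [1,2,4], [1,2,5], [1,3,4], [2,3,5], [3,4,5]

Hence C_0 ≅ Z^6, C_1 ≅ Z^15, C_2 ≅ Z^10.

∂_1: C_1 → C_0 sends each edge [p,q] (with p < q) to q − p.
As a 6×15 matrix over Z this has rank 5, with invariant factors (1,1,1,1,1).

The boundary map ∂_2: C_2 → C_1 maps a triangle to the signed sum of its edges. For instance
  ∂[0,2,3] = [2,3] − [0,3] + [0,2],
  ∂[0,1,3] = [1,3] − [0,3] + [0,1].
The resulting 15×10 matrix has rank 10, and its Smith normal form has invariant factors (1,1,1,1,1,1,1,1,1,2).

Now H_k = ker ∂_k / im ∂_{k+1}, so:

  H_0: rank C_0 − rank ∂_1 = 6 − 5 = 1, and the invariant factors of ∂_1 are all 1, so H_0 ≅ Z.
  H_1: rank ker ∂_1 − rank ∂_2 = (15 − 5) − 10 = 0, and ∂_2 has invariant factor 2 > 1, so H_1 ≅ Z/2Z.
  H_2: rank ker ∂_2 − rank ∂_3 = (10 − 10) − 0 = 0, and there is no ∂_3, so H_2 ≅ 0.

H_0 ≅ Z,  H_1 ≅ Z/2Z,  H_2 = 0.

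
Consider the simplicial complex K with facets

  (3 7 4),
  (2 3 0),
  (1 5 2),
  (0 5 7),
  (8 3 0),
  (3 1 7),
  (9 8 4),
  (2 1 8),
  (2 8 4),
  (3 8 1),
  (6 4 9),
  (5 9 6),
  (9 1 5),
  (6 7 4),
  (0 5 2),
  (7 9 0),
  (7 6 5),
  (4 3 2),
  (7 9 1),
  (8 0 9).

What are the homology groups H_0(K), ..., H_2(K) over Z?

Order the vertices as 0 < 1 < 2 < 3 < 4 < 5 < 6 < 7 < 8 < 9. Listing each simplex with vertices in this order, K has dimension 2 with simplices:

  0-simplices (10): [0], [1], [2], [3], [4], [5], [6], [7], [8], [9]
  1-simplices (30): (30 of them)
  2-simplices (20): (20 of them)

Hence C_0 ≅ Z^10, C_1 ≅ Z^30, C_2 ≅ Z^20.

The boundary map ∂_1: C_1 → C_0 is given by ∂[p,q] = [q] − [p]. For instance
  ∂[0,7] = [7] − [0].
This gives a 10×30 integer matrix of rank 9; reducing to Smith normal form yields diagonal entries (1,1,1,1,1,1,1,1,1).

Boundary ∂_2: C_2 → C_1 acts by ∂[p,q,r] = [q,r] − [p,r] + [p,q]. For instance
  ∂[1,7,9] = [7,9] − [1,9] + [1,7],
  ∂[0,2,5] = [2,5] − [0,5] + [0,2].
As a 30×20 matrix over Z this has rank 20, with invariant factors (1,1,1,1,1,1,1,1,1,1,1,1,1,1,1,1,1,1,1,2).

Reading off H_k = ker ∂_k / im ∂_{k+1}:

  H_0: rank C_0 − rank ∂_1 = 10 − 9 = 1, and the invariant factors of ∂_1 are all 1, so H_0 ≅ Z.
  H_1: rank ker ∂_1 − rank ∂_2 = (30 − 9) − 20 = 1, and ∂_2 has invariant factor 2 > 1, so H_1 ≅ Z ⊕ Z/2Z.
  H_2: rank ker ∂_2 − rank ∂_3 = (20 − 20) − 0 = 0, and there is no ∂_3, so H_2 ≅ 0.

(K is a triangulation of the Klein bottle.)

H_0 ≅ Z,  H_1 ≅ Z ⊕ Z/2Z,  H_2 = 0.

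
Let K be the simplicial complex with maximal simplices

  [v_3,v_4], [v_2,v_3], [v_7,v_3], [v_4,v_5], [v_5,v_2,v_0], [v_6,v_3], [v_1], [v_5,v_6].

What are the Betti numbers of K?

b_0 = 2, b_1 = 2, b_2 = 0.

Fix the vertex order v_0 < v_1 < v_2 < v_3 < v_4 < v_5 < v_6 < v_7 and write every simplex with vertices in increasing order. Then dim K = 2 and the simplices of K are:

  0-simplices (8): [v_0], [v_1], [v_2], [v_3], [v_4], [v_5], [v_6], [v_7]
  1-simplices (9): [v_0,v_2], [v_0,v_5], [v_2,v_3], [v_2,v_5], [v_3,v_4], [v_3,v_6], [v_3,v_7], [v_4,v_5], [v_5,v_6]
  2-simplices (1): [v_0,v_2,v_5]

so the chain groups are C_0 ≅ Z^8, C_1 ≅ Z^9, C_2 ≅ Z^1.

The boundary map ∂_1: C_1 → C_0 maps an edge to its endpoints' difference, ∂[p,q] = q − p.
This gives a 8×9 integer matrix of rank 6; reducing to Smith normal form yields diagonal entries (1,1,1,1,1,1).

Boundary ∂_2: C_2 → C_1 acts by ∂[p,q,r] = [q,r] − [p,r] + [p,q]. For instance
  ∂[v_0,v_2,v_5] = [v_2,v_5] − [v_0,v_5] + [v_0,v_2].
This gives a 9×1 integer matrix of rank 1; reducing to Smith normal form yields diagonal entries (1).

Now H_k = ker ∂_k / im ∂_{k+1}, so:

  H_0: rank C_0 − rank ∂_1 = 8 − 6 = 2, and the invariant factors of ∂_1 are all 1, so H_0 = Z^2.
  H_1: rank ker ∂_1 − rank ∂_2 = (9 − 6) − 1 = 2, and the invariant factors of ∂_2 are all 1, so H_1 = Z^2.
  H_2: rank ker ∂_2 − rank ∂_3 = (1 − 1) − 0 = 0, and there is no ∂_3, so H_2 = 0.

Hence the Betti numbers are b_0 = 2, b_1 = 2, b_2 = 0.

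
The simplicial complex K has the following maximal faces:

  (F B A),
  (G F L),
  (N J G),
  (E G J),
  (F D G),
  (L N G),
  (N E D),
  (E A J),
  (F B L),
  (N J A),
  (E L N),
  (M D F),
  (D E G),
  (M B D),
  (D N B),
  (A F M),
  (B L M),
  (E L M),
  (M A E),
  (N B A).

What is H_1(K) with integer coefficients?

H_1 = Z ⊕ Z_2.

Take the total order A < B < D < E < F < G < J < L < M < N on the vertex set. Then K (dimension 2) consists of the simplices:

  0-simplices (10): A, B, D, E, F, G, J, L, M, N
  1-simplices (30): AB, AE, AF, AJ, AM, AN, BD, BF, BL, BM, BN, DE, DF, DG, DM, DN, EG, EJ, EL, EM, EN, FG, FL, FM, GJ, GL, GN, JN, LM, LN
  2-simplices (20): ABF, ABN, AEJ, AEM, AFM, AJN, BDM, BDN, BFL, BLM, DEG, DEN, DFG, DFM, EGJ, ELM, ELN, FGL, GJN, GLN

so the chain groups are C_0 ≅ Z^10, C_1 ≅ Z^30, C_2 ≅ Z^20.

The boundary map ∂_1: C_1 → C_0 maps an edge to its endpoints' difference, ∂[p,q] = q − p.
The 10×30 boundary matrix has rank 9 and Smith normal form diag(1,1,1,1,1,1,1,1,1).

The boundary map ∂_2: C_2 → C_1 maps a triangle to the signed sum of its edges. For instance
  ∂DFM = FM − DM + DF,
  ∂GJN = JN − GN + GJ.
This gives a 30×20 integer matrix of rank 20; reducing to Smith normal form yields diagonal entries (1,1,1,1,1,1,1,1,1,1,1,1,1,1,1,1,1,1,1,2).

From H_k ≅ ker(∂_k) / im(∂_{k+1}) we obtain:

  H_1: rank ker ∂_1 − rank ∂_2 = (30 − 9) − 20 = 1, and ∂_2 has invariant factor 2 > 1, so H_1 = Z ⊕ Z_2.

(K is a triangulation of the Klein bottle.)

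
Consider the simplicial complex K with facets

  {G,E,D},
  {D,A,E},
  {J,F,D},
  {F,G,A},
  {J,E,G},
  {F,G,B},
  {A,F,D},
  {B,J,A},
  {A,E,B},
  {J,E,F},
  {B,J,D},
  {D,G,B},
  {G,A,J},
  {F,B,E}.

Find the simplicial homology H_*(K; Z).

Take the total order A < B < D < E < F < G < J on the vertex set. Then K (dimension 2) consists of the simplices:

  0-simplices (7): A, B, D, E, F, G, J
  1-simplices (21): AB, AD, AE, AF, AG, AJ, BD, BE, BF, BG, BJ, DE, DF, DG, DJ, EF, EG, EJ, FG, FJ, GJ
  2-simplices (14): ABE, ABJ, ADE, ADF, AFG, AGJ, BDG, BDJ, BEF, BFG, DEG, DFJ, EFJ, EGJ

Hence C_0 ≅ Z^7, C_1 ≅ Z^21, C_2 ≅ Z^14.

∂_1: C_1 → C_0 is given by ∂[p,q] = [q] − [p].
The 7×21 boundary matrix has rank 6 and Smith normal form diag(1,1,1,1,1,1).

∂_2: C_2 → C_1 acts by ∂[p,q,r] = [q,r] − [p,r] + [p,q]. For instance
  ∂DEG = EG − DG + DE,
  ∂EGJ = GJ − EJ + EG.
As a 21×14 matrix over Z this has rank 13, with invariant factors (1,1,1,1,1,1,1,1,1,1,1,1,1).

Reading off H_k = ker ∂_k / im ∂_{k+1}:

  H_0: rank C_0 − rank ∂_1 = 7 − 6 = 1, and the invariant factors of ∂_1 are all 1, so H_0 = Z.
  H_1: rank ker ∂_1 − rank ∂_2 = (21 − 6) − 13 = 2, and the invariant factors of ∂_2 are all 1, so H_1 = Z^2.
  H_2: rank ker ∂_2 − rank ∂_3 = (14 − 13) − 0 = 1, and there is no ∂_3, so H_2 = Z.

H_0 ≅ Z,  H_1 ≅ Z^2,  H_2 ≅ Z.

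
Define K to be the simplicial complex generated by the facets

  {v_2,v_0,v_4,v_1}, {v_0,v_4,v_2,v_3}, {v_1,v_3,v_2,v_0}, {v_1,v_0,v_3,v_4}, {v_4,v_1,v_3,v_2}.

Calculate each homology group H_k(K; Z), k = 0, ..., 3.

H_0 = Z,  H_1 = 0,  H_2 = 0,  H_3 = Z.

Take the total order v_0 < v_1 < v_2 < v_3 < v_4 on the vertex set. Then K (dimension 3) consists of the simplices:

  0-simplices (5): [v_0], [v_1], [v_2], [v_3], [v_4]
  1-simplices (10): [v_0,v_1], [v_0,v_2], [v_0,v_3], [v_0,v_4], [v_1,v_2], [v_1,v_3], [v_1,v_4], [v_2,v_3], [v_2,v_4], [v_3,v_4]
  2-simplices (10): [v_0,v_1,v_2], [v_0,v_1,v_3], [v_0,v_1,v_4], [v_0,v_2,v_3], [v_0,v_2,v_4], [v_0,v_3,v_4], [v_1,v_2,v_3], [v_1,v_2,v_4], [v_1,v_3,v_4], [v_2,v_3,v_4]
  3-simplices (5): [v_0,v_1,v_2,v_3], [v_0,v_1,v_2,v_4], [v_0,v_1,v_3,v_4], [v_0,v_2,v_3,v_4], [v_1,v_2,v_3,v_4]

giving chain groups C_0 ≅ Z^5, C_1 ≅ Z^10, C_2 ≅ Z^10, C_3 ≅ Z^5.

Boundary ∂_1: C_1 → C_0 maps an edge to its endpoints' difference, ∂[p,q] = q − p. For instance
  ∂[v_0,v_3] = [v_3] − [v_0].
This gives a 5×10 integer matrix of rank 4; reducing to Smith normal form yields diagonal entries (1,1,1,1).

The boundary map ∂_2: C_2 → C_1 sends each 2-simplex [p,q,r] to [q,r] − [p,r] + [p,q]. For instance
  ∂[v_0,v_1,v_2] = [v_1,v_2] − [v_0,v_2] + [v_0,v_1],
  ∂[v_0,v_2,v_4] = [v_2,v_4] − [v_0,v_4] + [v_0,v_2].
As a 10×10 matrix over Z this has rank 6, with invariant factors (1,1,1,1,1,1).

∂_3: C_3 → C_2 sends each 3-simplex σ to the alternating sum Σ_i (−1)^i (σ with its i-th vertex removed). For instance
  ∂[v_0,v_1,v_2,v_3] = [v_1,v_2,v_3] − [v_0,v_2,v_3] + [v_0,v_1,v_3] − [v_0,v_1,v_2],
  ∂[v_0,v_2,v_3,v_4] = [v_2,v_3,v_4] − [v_0,v_3,v_4] + [v_0,v_2,v_4] − [v_0,v_2,v_3].
As a 10×5 matrix over Z this has rank 4, with invariant factors (1,1,1,1).

Reading off H_k = ker ∂_k / im ∂_{k+1}:

  H_0: rank C_0 − rank ∂_1 = 5 − 4 = 1, and the invariant factors of ∂_1 are all 1, so H_0 = Z.
  H_1: rank ker ∂_1 − rank ∂_2 = (10 − 4) − 6 = 0, and the invariant factors of ∂_2 are all 1, so H_1 = 0.
  H_2: rank ker ∂_2 − rank ∂_3 = (10 − 6) − 4 = 0, and the invariant factors of ∂_3 are all 1, so H_2 = 0.
  H_3: rank ker ∂_3 − rank ∂_4 = (5 − 4) − 0 = 1, and there is no ∂_4, so H_3 = Z.

As a check, the Euler characteristic is 5 − 10 + 10 − 5 = 0, which agrees with 1 − 0 + 0 − 1 = 0.
(K is a triangulation of the 3-sphere S^3.)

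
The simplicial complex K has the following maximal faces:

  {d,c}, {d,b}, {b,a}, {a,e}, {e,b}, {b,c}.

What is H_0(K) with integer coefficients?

We work with the vertex ordering a < b < c < d < e. The simplices of K, each written with vertices in increasing order, are:

  0-simplices (5): a, b, c, d, e
  1-simplices (6): ab, ae, bc, bd, be, cd

Hence C_0 ≅ Z^5, C_1 ≅ Z^6.

The boundary map ∂_1: C_1 → C_0 is given by ∂[p,q] = [q] − [p]. For instance
  ∂ae = e − a.
This gives a 5×6 integer matrix of rank 4; reducing to Smith normal form yields diagonal entries (1,1,1,1).

Reading off H_k = ker ∂_k / im ∂_{k+1}:

  H_0: rank C_0 − rank ∂_1 = 5 − 4 = 1, and the invariant factors of ∂_1 are all 1, so H_0 = Z.

(K is a triangulation of a wedge of 2 circles.)

H_0 ≅ Z.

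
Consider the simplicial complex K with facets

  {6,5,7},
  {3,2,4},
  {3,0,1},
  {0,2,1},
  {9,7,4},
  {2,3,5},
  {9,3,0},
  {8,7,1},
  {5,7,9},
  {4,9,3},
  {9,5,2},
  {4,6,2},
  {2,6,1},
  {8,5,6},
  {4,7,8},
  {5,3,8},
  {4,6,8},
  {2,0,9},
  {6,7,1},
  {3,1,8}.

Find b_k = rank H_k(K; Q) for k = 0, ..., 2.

b_0 = 1, b_1 = 1, b_2 = 0.

Take the total order 0 < 1 < 2 < 3 < 4 < 5 < 6 < 7 < 8 < 9 on the vertex set. Then K (dimension 2) consists of the simplices:

  0-simplices (10): [0], [1], [2], [3], [4], [5], [6], [7], [8], [9]
  1-simplices (30): (30 of them)
  2-simplices (20): (20 of them)

so the chain groups are C_0 ≅ Z^10, C_1 ≅ Z^30, C_2 ≅ Z^20.

Boundary ∂_1: C_1 → C_0 maps an edge to its endpoints' difference, ∂[p,q] = q − p.
The resulting 10×30 matrix has rank 9, and its Smith normal form has invariant factors (1,1,1,1,1,1,1,1,1).

The boundary map ∂_2: C_2 → C_1 acts by ∂[p,q,r] = [q,r] − [p,r] + [p,q]. For instance
  ∂[0,1,2] = [1,2] − [0,2] + [0,1],
  ∂[4,7,8] = [7,8] − [4,8] + [4,7].
As a 30×20 matrix over Z this has rank 20, with invariant factors (1,1,1,1,1,1,1,1,1,1,1,1,1,1,1,1,1,1,1,2).

Now H_k = ker ∂_k / im ∂_{k+1}, so:

  H_0: rank C_0 − rank ∂_1 = 10 − 9 = 1, and the invariant factors of ∂_1 are all 1, so H_0 ≅ Z.
  H_1: rank ker ∂_1 − rank ∂_2 = (30 − 9) − 20 = 1, and ∂_2 has invariant factor 2 > 1, so H_1 ≅ Z ⊕ Z/2.
  H_2: rank ker ∂_2 − rank ∂_3 = (20 − 20) − 0 = 0, and there is no ∂_3, so H_2 ≅ 0.

As a check, the Euler characteristic is 10 − 30 + 20 = 0, which agrees with 1 − 1 + 0 = 0.

Hence the Betti numbers are b_0 = 1, b_1 = 1, b_2 = 0.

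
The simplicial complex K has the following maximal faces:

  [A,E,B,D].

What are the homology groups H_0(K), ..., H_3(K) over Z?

H_0 = Z,  H_1 = 0,  H_2 = 0,  H_3 = 0.

Order the vertices as A < B < D < E. Listing each simplex with vertices in this order, K has dimension 3 with simplices:

  0-simplices (4): A, B, D, E
  1-simplices (6): AB, AD, AE, BD, BE, DE
  2-simplices (4): ABD, ABE, ADE, BDE
  3-simplices (1): ABDE

so the chain groups are C_0 ≅ Z^4, C_1 ≅ Z^6, C_2 ≅ Z^4, C_3 ≅ Z^1.

Boundary ∂_1: C_1 → C_0 maps an edge to its endpoints' difference, ∂[p,q] = q − p.
This gives a 4×6 integer matrix of rank 3; reducing to Smith normal form yields diagonal entries (1,1,1).

∂_2: C_2 → C_1 acts by ∂[p,q,r] = [q,r] − [p,r] + [p,q]. For instance
  ∂BDE = DE − BE + BD,
  ∂ADE = DE − AE + AD.
The resulting 6×4 matrix has rank 3, and its Smith normal form has invariant factors (1,1,1).

∂_3: C_3 → C_2 sends each 3-simplex σ to the alternating sum Σ_i (−1)^i (σ with its i-th vertex removed). For instance
  ∂ABDE = BDE − ADE + ABE − ABD.
The resulting 4×1 matrix has rank 1, and its Smith normal form has invariant factors (1).

Computing H_k = (kernel of ∂_k) / (image of ∂_{k+1}):

  H_0: rank C_0 − rank ∂_1 = 4 − 3 = 1, and the invariant factors of ∂_1 are all 1, so H_0 = Z.
  H_1: rank ker ∂_1 − rank ∂_2 = (6 − 3) − 3 = 0, and the invariant factors of ∂_2 are all 1, so H_1 = 0.
  H_2: rank ker ∂_2 − rank ∂_3 = (4 − 3) − 1 = 0, and the invariant factors of ∂_3 are all 1, so H_2 = 0.
  H_3: rank ker ∂_3 − rank ∂_4 = (1 − 1) − 0 = 0, and there is no ∂_4, so H_3 = 0.

As a check, the Euler characteristic is 4 − 6 + 4 − 1 = 1, which agrees with 1 − 0 + 0 − 0 = 1.
(K is a triangulation of the 3-simplex.)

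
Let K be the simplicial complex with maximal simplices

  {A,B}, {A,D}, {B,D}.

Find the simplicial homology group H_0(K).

H_0 ≅ Z.

We work with the vertex ordering A < B < D. The simplices of K, each written with vertices in increasing order, are:

  0-simplices (3): A, B, D
  1-simplices (3): AB, AD, BD

Hence C_0 ≅ Z^3, C_1 ≅ Z^3.

∂_1: C_1 → C_0 is given by ∂[p,q] = [q] − [p]. For instance
  ∂AB = B − A.
This gives a 3×3 integer matrix of rank 2; reducing to Smith normal form yields diagonal entries (1,1).

Computing H_k = (kernel of ∂_k) / (image of ∂_{k+1}):

  H_0: rank C_0 − rank ∂_1 = 3 − 2 = 1, and the invariant factors of ∂_1 are all 1, so H_0 ≅ Z.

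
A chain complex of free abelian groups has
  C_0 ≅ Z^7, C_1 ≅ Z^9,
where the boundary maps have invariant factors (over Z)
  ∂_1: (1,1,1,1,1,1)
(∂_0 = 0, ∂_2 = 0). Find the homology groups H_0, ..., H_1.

H_0: b_0 = 7 − 0 − 6 = 1; torsion from ∂_1 factors > 1: none. So H_0 = Z.
H_1: b_1 = 9 − 6 − 0 = 3; torsion from ∂_2 factors > 1: none. So H_1 = Z^3.

H_0 = Z,  H_1 = Z^3.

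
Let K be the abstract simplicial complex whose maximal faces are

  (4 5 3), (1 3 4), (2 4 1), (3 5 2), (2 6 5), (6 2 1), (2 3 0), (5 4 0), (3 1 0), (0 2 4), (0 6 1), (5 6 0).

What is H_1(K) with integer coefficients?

Order the vertices as 0 < 1 < 2 < 3 < 4 < 5 < 6. Listing each simplex with vertices in this order, K has dimension 2 with simplices:

  0-simplices (7): [0], [1], [2], [3], [4], [5], [6]
  1-simplices (18): [0,1], [0,2], [0,3], [0,4], [0,5], [0,6], [1,2], [1,3], [1,4], [1,6], [2,3], [2,4], [2,5], [2,6], [3,4], [3,5], [4,5], [5,6]
  2-simplices (12): [0,1,3], [0,1,6], [0,2,3], [0,2,4], [0,4,5], [0,5,6], [1,2,4], [1,2,6], [1,3,4], [2,3,5], [2,5,6], [3,4,5]

so the chain groups are C_0 ≅ Z^7, C_1 ≅ Z^18, C_2 ≅ Z^12.

∂_1: C_1 → C_0 sends each edge [p,q] (with p < q) to q − p. For instance
  ∂[2,6] = [6] − [2].
As a 7×18 matrix over Z this has rank 6, with invariant factors (1,1,1,1,1,1).

The boundary map ∂_2: C_2 → C_1 maps a triangle to the signed sum of its edges. For instance
  ∂[0,2,3] = [2,3] − [0,3] + [0,2],
  ∂[3,4,5] = [4,5] − [3,5] + [3,4].
The 18×12 boundary matrix has rank 12 and Smith normal form diag(1,1,1,1,1,1,1,1,1,1,1,2).

Now H_k = ker ∂_k / im ∂_{k+1}, so:

  H_1: rank ker ∂_1 − rank ∂_2 = (18 − 6) − 12 = 0, and ∂_2 has invariant factor 2 > 1, so H_1 ≅ Z_2.

H_1 ≅ Z_2.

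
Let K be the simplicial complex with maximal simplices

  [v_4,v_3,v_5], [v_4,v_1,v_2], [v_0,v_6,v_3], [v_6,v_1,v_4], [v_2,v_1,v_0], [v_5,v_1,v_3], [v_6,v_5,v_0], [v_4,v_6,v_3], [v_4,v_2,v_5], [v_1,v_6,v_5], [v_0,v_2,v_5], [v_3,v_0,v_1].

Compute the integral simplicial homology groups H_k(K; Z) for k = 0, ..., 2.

We work with the vertex ordering v_0 < v_1 < v_2 < v_3 < v_4 < v_5 < v_6. The simplices of K, each written with vertices in increasing order, are:

  0-simplices (7): [v_0], [v_1], [v_2], [v_3], [v_4], [v_5], [v_6]
  1-simplices (18): (18 of them)
  2-simplices (12): (12 of them)

Hence C_0 ≅ Z^7, C_1 ≅ Z^18, C_2 ≅ Z^12.

The boundary map ∂_1: C_1 → C_0 maps an edge to its endpoints' difference, ∂[p,q] = q − p.
As a 7×18 matrix over Z this has rank 6, with invariant factors (1,1,1,1,1,1).

The boundary map ∂_2: C_2 → C_1 acts by ∂[p,q,r] = [q,r] − [p,r] + [p,q]. For instance
  ∂[v_0,v_1,v_2] = [v_1,v_2] − [v_0,v_2] + [v_0,v_1],
  ∂[v_1,v_5,v_6] = [v_5,v_6] − [v_1,v_6] + [v_1,v_5].
The 18×12 boundary matrix has rank 12 and Smith normal form diag(1,1,1,1,1,1,1,1,1,1,1,2).

Computing H_k = (kernel of ∂_k) / (image of ∂_{k+1}):

  H_0: rank C_0 − rank ∂_1 = 7 − 6 = 1, and the invariant factors of ∂_1 are all 1, so H_0 = Z.
  H_1: rank ker ∂_1 − rank ∂_2 = (18 − 6) − 12 = 0, and ∂_2 has invariant factor 2 > 1, so H_1 = Z/2Z.
  H_2: rank ker ∂_2 − rank ∂_3 = (12 − 12) − 0 = 0, and there is no ∂_3, so H_2 = 0.

H_0 = Z,  H_1 = Z/2Z,  H_2 = 0.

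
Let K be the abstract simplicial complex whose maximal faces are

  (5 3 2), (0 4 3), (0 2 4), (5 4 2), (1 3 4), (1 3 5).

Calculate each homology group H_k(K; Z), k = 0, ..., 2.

H_0 ≅ Z,  H_1 ≅ Z,  H_2 = 0.

Fix the vertex order 0 < 1 < 2 < 3 < 4 < 5 and write every simplex with vertices in increasing order. Then dim K = 2 and the simplices of K are:

  0-simplices (6): [0], [1], [2], [3], [4], [5]
  1-simplices (12): [0,2], [0,3], [0,4], [1,3], [1,4], [1,5], [2,3], [2,4], [2,5], [3,4], [3,5], [4,5]
  2-simplices (6): [0,2,4], [0,3,4], [1,3,4], [1,3,5], [2,3,5], [2,4,5]

giving chain groups C_0 ≅ Z^6, C_1 ≅ Z^12, C_2 ≅ Z^6.

Boundary ∂_1: C_1 → C_0 sends each edge [p,q] (with p < q) to q − p.
This gives a 6×12 integer matrix of rank 5; reducing to Smith normal form yields diagonal entries (1,1,1,1,1).

Boundary ∂_2: C_2 → C_1 sends each 2-simplex [p,q,r] to [q,r] − [p,r] + [p,q]. For instance
  ∂[2,4,5] = [4,5] − [2,5] + [2,4],
  ∂[1,3,5] = [3,5] − [1,5] + [1,3].
As a 12×6 matrix over Z this has rank 6, with invariant factors (1,1,1,1,1,1).

Computing H_k = (kernel of ∂_k) / (image of ∂_{k+1}):

  H_0: rank C_0 − rank ∂_1 = 6 − 5 = 1, and the invariant factors of ∂_1 are all 1, so H_0 = Z.
  H_1: rank ker ∂_1 − rank ∂_2 = (12 − 5) − 6 = 1, and the invariant factors of ∂_2 are all 1, so H_1 = Z.
  H_2: rank ker ∂_2 − rank ∂_3 = (6 − 6) − 0 = 0, and there is no ∂_3, so H_2 = 0.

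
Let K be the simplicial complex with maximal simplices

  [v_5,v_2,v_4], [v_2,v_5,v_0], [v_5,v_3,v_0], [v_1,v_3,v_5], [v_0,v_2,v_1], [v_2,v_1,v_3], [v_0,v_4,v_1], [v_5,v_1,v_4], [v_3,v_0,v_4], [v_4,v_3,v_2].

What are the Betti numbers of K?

b_0 = 1, b_1 = 0, b_2 = 0.

Take the total order v_0 < v_1 < v_2 < v_3 < v_4 < v_5 on the vertex set. Then K (dimension 2) consists of the simplices:

  0-simplices (6): [v_0], [v_1], [v_2], [v_3], [v_4], [v_5]
  1-simplices (15): (15 of them)
  2-simplices (10): [v_0,v_1,v_2], [v_0,v_1,v_4], [v_0,v_2,v_5], [v_0,v_3,v_4], [v_0,v_3,v_5], [v_1,v_2,v_3], [v_1,v_3,v_5], [v_1,v_4,v_5], [v_2,v_3,v_4], [v_2,v_4,v_5]

giving chain groups C_0 ≅ Z^6, C_1 ≅ Z^15, C_2 ≅ Z^10.

The boundary map ∂_1: C_1 → C_0 is given by ∂[p,q] = [q] − [p].
The resulting 6×15 matrix has rank 5, and its Smith normal form has invariant factors (1,1,1,1,1).

Boundary ∂_2: C_2 → C_1 acts by ∂[p,q,r] = [q,r] − [p,r] + [p,q]. For instance
  ∂[v_1,v_2,v_3] = [v_2,v_3] − [v_1,v_3] + [v_1,v_2],
  ∂[v_0,v_1,v_4] = [v_1,v_4] − [v_0,v_4] + [v_0,v_1].
As a 15×10 matrix over Z this has rank 10, with invariant factors (1,1,1,1,1,1,1,1,1,2).

Now H_k = ker ∂_k / im ∂_{k+1}, so:

  H_0: rank C_0 − rank ∂_1 = 6 − 5 = 1, and the invariant factors of ∂_1 are all 1, so H_0 ≅ Z.
  H_1: rank ker ∂_1 − rank ∂_2 = (15 − 5) − 10 = 0, and ∂_2 has invariant factor 2 > 1, so H_1 ≅ Z/2.
  H_2: rank ker ∂_2 − rank ∂_3 = (10 − 10) − 0 = 0, and there is no ∂_3, so H_2 ≅ 0.

As a check, the Euler characteristic is 6 − 15 + 10 = 1, which agrees with 1 − 0 + 0 = 1.
(K is a triangulation of the real projective plane RP^2.)

Hence the Betti numbers are b_0 = 1, b_1 = 0, b_2 = 0.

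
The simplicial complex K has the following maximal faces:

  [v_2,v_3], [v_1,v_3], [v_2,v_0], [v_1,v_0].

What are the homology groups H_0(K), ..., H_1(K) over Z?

H_0 = Z,  H_1 = Z.

Fix the vertex order v_0 < v_1 < v_2 < v_3 and write every simplex with vertices in increasing order. Then dim K = 1 and the simplices of K are:

  0-simplices (4): [v_0], [v_1], [v_2], [v_3]
  1-simplices (4): [v_0,v_1], [v_0,v_2], [v_1,v_3], [v_2,v_3]

so the chain groups are C_0 ≅ Z^4, C_1 ≅ Z^4.

∂_1: C_1 → C_0 sends each edge [p,q] (with p < q) to q − p.
The resulting 4×4 matrix has rank 3, and its Smith normal form has invariant factors (1,1,1).

Now H_k = ker ∂_k / im ∂_{k+1}, so:

  H_0: rank C_0 − rank ∂_1 = 4 − 3 = 1, and the invariant factors of ∂_1 are all 1, so H_0 ≅ Z.
  H_1: rank ker ∂_1 − rank ∂_2 = (4 − 3) − 0 = 1, and there is no ∂_2, so H_1 ≅ Z.

(K is a triangulation of the circle S^1.)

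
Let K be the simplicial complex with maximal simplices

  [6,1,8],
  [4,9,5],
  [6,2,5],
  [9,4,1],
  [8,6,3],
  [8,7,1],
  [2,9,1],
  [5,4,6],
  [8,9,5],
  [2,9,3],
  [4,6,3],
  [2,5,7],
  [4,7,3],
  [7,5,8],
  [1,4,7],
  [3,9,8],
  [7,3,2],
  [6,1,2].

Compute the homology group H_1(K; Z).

K has 9 vertices, 27 edges, 18 triangles.
rank ∂_1 = 8, rank ∂_2 = 17 ⇒ b_1 = 27 − 8 − 17 = 2; all invariant factors of ∂_2 are 1 so no torsion. So H_1 = Z^2.

H_1 ≅ Z^2.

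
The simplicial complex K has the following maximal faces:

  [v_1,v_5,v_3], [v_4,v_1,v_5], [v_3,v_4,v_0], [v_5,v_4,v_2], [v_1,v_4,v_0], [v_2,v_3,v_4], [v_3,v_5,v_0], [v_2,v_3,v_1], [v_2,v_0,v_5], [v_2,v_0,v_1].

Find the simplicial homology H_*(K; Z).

Take the total order v_0 < v_1 < v_2 < v_3 < v_4 < v_5 on the vertex set. Then K (dimension 2) consists of the simplices:

  0-simplices (6): [v_0], [v_1], [v_2], [v_3], [v_4], [v_5]
  1-simplices (15): (15 of them)
  2-simplices (10): [v_0,v_1,v_2], [v_0,v_1,v_4], [v_0,v_2,v_5], [v_0,v_3,v_4], [v_0,v_3,v_5], [v_1,v_2,v_3], [v_1,v_3,v_5], [v_1,v_4,v_5], [v_2,v_3,v_4], [v_2,v_4,v_5]

so the chain groups are C_0 ≅ Z^6, C_1 ≅ Z^15, C_2 ≅ Z^10.

∂_1: C_1 → C_0 sends each edge [p,q] (with p < q) to q − p.
This gives a 6×15 integer matrix of rank 5; reducing to Smith normal form yields diagonal entries (1,1,1,1,1).

The boundary map ∂_2: C_2 → C_1 maps a triangle to the signed sum of its edges. For instance
  ∂[v_0,v_1,v_2] = [v_1,v_2] − [v_0,v_2] + [v_0,v_1],
  ∂[v_0,v_1,v_4] = [v_1,v_4] − [v_0,v_4] + [v_0,v_1].
The resulting 15×10 matrix has rank 10, and its Smith normal form has invariant factors (1,1,1,1,1,1,1,1,1,2).

Computing H_k = (kernel of ∂_k) / (image of ∂_{k+1}):

  H_0: rank C_0 − rank ∂_1 = 6 − 5 = 1, and the invariant factors of ∂_1 are all 1, so H_0 ≅ Z.
  H_1: rank ker ∂_1 − rank ∂_2 = (15 − 5) − 10 = 0, and ∂_2 has invariant factor 2 > 1, so H_1 ≅ Z/2.
  H_2: rank ker ∂_2 − rank ∂_3 = (10 − 10) − 0 = 0, and there is no ∂_3, so H_2 ≅ 0.

(K is a triangulation of the real projective plane RP^2.)

H_0 = Z,  H_1 = Z/2,  H_2 = 0.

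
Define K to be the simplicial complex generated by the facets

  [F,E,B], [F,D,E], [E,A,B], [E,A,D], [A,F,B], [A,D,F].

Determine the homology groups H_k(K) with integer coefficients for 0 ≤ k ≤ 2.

H_0 ≅ Z,  H_1 = 0,  H_2 ≅ Z.

Order the vertices as A < B < D < E < F. Listing each simplex with vertices in this order, K has dimension 2 with simplices:

  0-simplices (5): A, B, D, E, F
  1-simplices (9): AB, AD, AE, AF, BE, BF, DE, DF, EF
  2-simplices (6): ABE, ABF, ADE, ADF, BEF, DEF

Hence C_0 ≅ Z^5, C_1 ≅ Z^9, C_2 ≅ Z^6.

The boundary map ∂_1: C_1 → C_0 is given by ∂[p,q] = [q] − [p]. For instance
  ∂AF = F − A.
The 5×9 boundary matrix has rank 4 and Smith normal form diag(1,1,1,1).

The boundary map ∂_2: C_2 → C_1 maps a triangle to the signed sum of its edges. For instance
  ∂ABF = BF − AF + AB,
  ∂ADE = DE − AE + AD.
This gives a 9×6 integer matrix of rank 5; reducing to Smith normal form yields diagonal entries (1,1,1,1,1).

Reading off H_k = ker ∂_k / im ∂_{k+1}:

  H_0: rank C_0 − rank ∂_1 = 5 − 4 = 1, and the invariant factors of ∂_1 are all 1, so H_0 ≅ Z.
  H_1: rank ker ∂_1 − rank ∂_2 = (9 − 4) − 5 = 0, and the invariant factors of ∂_2 are all 1, so H_1 ≅ 0.
  H_2: rank ker ∂_2 − rank ∂_3 = (6 − 5) − 0 = 1, and there is no ∂_3, so H_2 ≅ Z.

(K is a triangulation of the 2-sphere S^2.)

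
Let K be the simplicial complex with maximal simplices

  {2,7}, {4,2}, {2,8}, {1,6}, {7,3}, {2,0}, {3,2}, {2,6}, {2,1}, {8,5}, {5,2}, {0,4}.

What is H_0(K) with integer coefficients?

Take the total order 0 < 1 < 2 < 3 < 4 < 5 < 6 < 7 < 8 on the vertex set. Then K (dimension 1) consists of the simplices:

  0-simplices (9): [0], [1], [2], [3], [4], [5], [6], [7], [8]
  1-simplices (12): [0,2], [0,4], [1,2], [1,6], [2,3], [2,4], [2,5], [2,6], [2,7], [2,8], [3,7], [5,8]

so the chain groups are C_0 ≅ Z^9, C_1 ≅ Z^12.

Boundary ∂_1: C_1 → C_0 maps an edge to its endpoints' difference, ∂[p,q] = q − p. For instance
  ∂[1,2] = [2] − [1].
The 9×12 boundary matrix has rank 8 and Smith normal form diag(1,1,1,1,1,1,1,1).

Computing H_k = (kernel of ∂_k) / (image of ∂_{k+1}):

  H_0: rank C_0 − rank ∂_1 = 9 − 8 = 1, and the invariant factors of ∂_1 are all 1, so H_0 = Z.

H_0 = Z.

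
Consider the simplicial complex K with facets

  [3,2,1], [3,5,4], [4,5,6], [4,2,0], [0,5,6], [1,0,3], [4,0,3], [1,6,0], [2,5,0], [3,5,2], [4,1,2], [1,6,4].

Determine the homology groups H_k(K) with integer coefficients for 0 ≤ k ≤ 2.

We work with the vertex ordering 0 < 1 < 2 < 3 < 4 < 5 < 6. The simplices of K, each written with vertices in increasing order, are:

  0-simplices (7): [0], [1], [2], [3], [4], [5], [6]
  1-simplices (18): [0,1], [0,2], [0,3], [0,4], [0,5], [0,6], [1,2], [1,3], [1,4], [1,6], [2,3], [2,4], [2,5], [3,4], [3,5], [4,5], [4,6], [5,6]
  2-simplices (12): [0,1,3], [0,1,6], [0,2,4], [0,2,5], [0,3,4], [0,5,6], [1,2,3], [1,2,4], [1,4,6], [2,3,5], [3,4,5], [4,5,6]

giving chain groups C_0 ≅ Z^7, C_1 ≅ Z^18, C_2 ≅ Z^12.

Boundary ∂_1: C_1 → C_0 is given by ∂[p,q] = [q] − [p]. For instance
  ∂[4,6] = [6] − [4].
The resulting 7×18 matrix has rank 6, and its Smith normal form has invariant factors (1,1,1,1,1,1).

∂_2: C_2 → C_1 acts by ∂[p,q,r] = [q,r] − [p,r] + [p,q]. For instance
  ∂[2,3,5] = [3,5] − [2,5] + [2,3],
  ∂[4,5,6] = [5,6] − [4,6] + [4,5].
As a 18×12 matrix over Z this has rank 12, with invariant factors (1,1,1,1,1,1,1,1,1,1,1,2).

Now H_k = ker ∂_k / im ∂_{k+1}, so:

  H_0: rank C_0 − rank ∂_1 = 7 − 6 = 1, and the invariant factors of ∂_1 are all 1, so H_0 ≅ Z.
  H_1: rank ker ∂_1 − rank ∂_2 = (18 − 6) − 12 = 0, and ∂_2 has invariant factor 2 > 1, so H_1 ≅ Z/2.
  H_2: rank ker ∂_2 − rank ∂_3 = (12 − 12) − 0 = 0, and there is no ∂_3, so H_2 ≅ 0.

As a check, the Euler characteristic is 7 − 18 + 12 = 1, which agrees with 1 − 0 + 0 = 1.

H_0 ≅ Z,  H_1 ≅ Z/2,  H_2 = 0.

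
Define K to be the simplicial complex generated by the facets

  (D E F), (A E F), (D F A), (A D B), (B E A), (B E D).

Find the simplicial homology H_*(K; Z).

Fix the vertex order A < B < D < E < F and write every simplex with vertices in increasing order. Then dim K = 2 and the simplices of K are:

  0-simplices (5): A, B, D, E, F
  1-simplices (9): AB, AD, AE, AF, BD, BE, DE, DF, EF
  2-simplices (6): ABD, ABE, ADF, AEF, BDE, DEF

Hence C_0 ≅ Z^5, C_1 ≅ Z^9, C_2 ≅ Z^6.

∂_1: C_1 → C_0 maps an edge to its endpoints' difference, ∂[p,q] = q − p.
As a 5×9 matrix over Z this has rank 4, with invariant factors (1,1,1,1).

Boundary ∂_2: C_2 → C_1 sends each 2-simplex [p,q,r] to [q,r] − [p,r] + [p,q]. For instance
  ∂AEF = EF − AF + AE,
  ∂ADF = DF − AF + AD.
As a 9×6 matrix over Z this has rank 5, with invariant factors (1,1,1,1,1).

From H_k ≅ ker(∂_k) / im(∂_{k+1}) we obtain:

  H_0: rank C_0 − rank ∂_1 = 5 − 4 = 1, and the invariant factors of ∂_1 are all 1, so H_0 ≅ Z.
  H_1: rank ker ∂_1 − rank ∂_2 = (9 − 4) − 5 = 0, and the invariant factors of ∂_2 are all 1, so H_1 ≅ 0.
  H_2: rank ker ∂_2 − rank ∂_3 = (6 − 5) − 0 = 1, and there is no ∂_3, so H_2 ≅ Z.

(K is a triangulation of the 2-sphere S^2.)

H_0 ≅ Z,  H_1 = 0,  H_2 ≅ Z.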